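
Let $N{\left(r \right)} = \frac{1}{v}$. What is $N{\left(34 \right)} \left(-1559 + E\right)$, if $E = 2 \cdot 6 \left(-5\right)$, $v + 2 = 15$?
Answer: $- \frac{1619}{13} \approx -124.54$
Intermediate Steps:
$v = 13$ ($v = -2 + 15 = 13$)
$E = -60$ ($E = 12 \left(-5\right) = -60$)
$N{\left(r \right)} = \frac{1}{13}$
$N{\left(34 \right)} \left(-1559 + E\right) = \frac{-1559 - 60}{13} = \frac{1}{13} \left(-1619\right) = - \frac{1619}{13}$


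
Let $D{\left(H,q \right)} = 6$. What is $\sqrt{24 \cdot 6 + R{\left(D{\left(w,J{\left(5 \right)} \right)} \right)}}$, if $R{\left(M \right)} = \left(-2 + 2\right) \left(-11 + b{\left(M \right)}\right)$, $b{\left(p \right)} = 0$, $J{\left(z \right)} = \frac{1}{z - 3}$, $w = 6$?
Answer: $12$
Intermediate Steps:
$J{\left(z \right)} = \frac{1}{-3 + z}$
$R{\left(M \right)} = 0$ ($R{\left(M \right)} = \left(-2 + 2\right) \left(-11 + 0\right) = 0 \left(-11\right) = 0$)
$\sqrt{24 \cdot 6 + R{\left(D{\left(w,J{\left(5 \right)} \right)} \right)}} = \sqrt{24 \cdot 6 + 0} = \sqrt{144 + 0} = \sqrt{144} = 12$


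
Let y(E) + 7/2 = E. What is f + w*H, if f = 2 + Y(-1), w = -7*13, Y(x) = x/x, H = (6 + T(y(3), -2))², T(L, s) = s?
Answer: -1453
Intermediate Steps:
y(E) = -7/2 + E
H = 16 (H = (6 - 2)² = 4² = 16)
Y(x) = 1
w = -91
f = 3 (f = 2 + 1 = 3)
f + w*H = 3 - 91*16 = 3 - 1456 = -1453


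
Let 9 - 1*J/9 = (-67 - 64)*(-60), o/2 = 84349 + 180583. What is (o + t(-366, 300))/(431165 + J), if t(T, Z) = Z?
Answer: 265082/180253 ≈ 1.4706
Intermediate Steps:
o = 529864 (o = 2*(84349 + 180583) = 2*264932 = 529864)
J = -70659 (J = 81 - 9*(-67 - 64)*(-60) = 81 - (-1179)*(-60) = 81 - 9*7860 = 81 - 70740 = -70659)
(o + t(-366, 300))/(431165 + J) = (529864 + 300)/(431165 - 70659) = 530164/360506 = 530164*(1/360506) = 265082/180253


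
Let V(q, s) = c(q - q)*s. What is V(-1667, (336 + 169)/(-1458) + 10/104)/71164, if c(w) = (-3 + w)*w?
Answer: 0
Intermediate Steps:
c(w) = w*(-3 + w)
V(q, s) = 0 (V(q, s) = ((q - q)*(-3 + (q - q)))*s = (0*(-3 + 0))*s = (0*(-3))*s = 0*s = 0)
V(-1667, (336 + 169)/(-1458) + 10/104)/71164 = 0/71164 = 0*(1/71164) = 0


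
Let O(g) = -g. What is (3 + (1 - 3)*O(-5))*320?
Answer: -2240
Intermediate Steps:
(3 + (1 - 3)*O(-5))*320 = (3 + (1 - 3)*(-1*(-5)))*320 = (3 - 2*5)*320 = (3 - 10)*320 = -7*320 = -2240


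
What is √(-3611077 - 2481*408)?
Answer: 5*I*√184933 ≈ 2150.2*I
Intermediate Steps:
√(-3611077 - 2481*408) = √(-3611077 - 1012248) = √(-4623325) = 5*I*√184933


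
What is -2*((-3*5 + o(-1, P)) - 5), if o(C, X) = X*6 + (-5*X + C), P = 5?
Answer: 32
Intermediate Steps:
o(C, X) = C + X (o(C, X) = 6*X + (C - 5*X) = C + X)
-2*((-3*5 + o(-1, P)) - 5) = -2*((-3*5 + (-1 + 5)) - 5) = -2*((-15 + 4) - 5) = -2*(-11 - 5) = -2*(-16) = 32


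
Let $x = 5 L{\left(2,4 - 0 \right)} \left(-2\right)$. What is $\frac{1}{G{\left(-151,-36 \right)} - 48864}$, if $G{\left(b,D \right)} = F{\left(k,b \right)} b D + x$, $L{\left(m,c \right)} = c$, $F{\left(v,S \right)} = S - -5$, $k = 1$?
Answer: $- \frac{1}{842560} \approx -1.1869 \cdot 10^{-6}$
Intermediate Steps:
$F{\left(v,S \right)} = 5 + S$ ($F{\left(v,S \right)} = S + 5 = 5 + S$)
$x = -40$ ($x = 5 \left(4 - 0\right) \left(-2\right) = 5 \left(4 + 0\right) \left(-2\right) = 5 \cdot 4 \left(-2\right) = 20 \left(-2\right) = -40$)
$G{\left(b,D \right)} = -40 + D b \left(5 + b\right)$ ($G{\left(b,D \right)} = \left(5 + b\right) b D - 40 = b \left(5 + b\right) D - 40 = D b \left(5 + b\right) - 40 = -40 + D b \left(5 + b\right)$)
$\frac{1}{G{\left(-151,-36 \right)} - 48864} = \frac{1}{\left(-40 - - 5436 \left(5 - 151\right)\right) - 48864} = \frac{1}{\left(-40 - \left(-5436\right) \left(-146\right)\right) - 48864} = \frac{1}{\left(-40 - 793656\right) - 48864} = \frac{1}{-793696 - 48864} = \frac{1}{-842560} = - \frac{1}{842560}$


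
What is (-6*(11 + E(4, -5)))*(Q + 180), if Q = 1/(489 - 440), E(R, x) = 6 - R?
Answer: -688038/49 ≈ -14042.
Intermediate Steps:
Q = 1/49 ≈ 0.020408
(-6*(11 + E(4, -5)))*(Q + 180) = (-6*(11 + (6 - 1*4)))*(1/49 + 180) = -6*(11 + (6 - 4))*(8821/49) = -6*(11 + 2)*(8821/49) = -6*13*(8821/49) = -78*8821/49 = -688038/49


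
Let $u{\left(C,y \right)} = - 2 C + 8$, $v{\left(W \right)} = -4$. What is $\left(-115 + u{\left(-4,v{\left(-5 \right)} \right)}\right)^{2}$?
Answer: $9801$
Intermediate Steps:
$u{\left(C,y \right)} = 8 - 2 C$
$\left(-115 + u{\left(-4,v{\left(-5 \right)} \right)}\right)^{2} = \left(-115 + \left(8 - -8\right)\right)^{2} = \left(-115 + \left(8 + 8\right)\right)^{2} = \left(-115 + 16\right)^{2} = \left(-99\right)^{2} = 9801$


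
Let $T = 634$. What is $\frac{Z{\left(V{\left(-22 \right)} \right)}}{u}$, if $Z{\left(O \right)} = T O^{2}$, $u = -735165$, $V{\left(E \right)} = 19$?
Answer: $- \frac{228874}{735165} \approx -0.31132$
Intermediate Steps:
$Z{\left(O \right)} = 634 O^{2}$
$\frac{Z{\left(V{\left(-22 \right)} \right)}}{u} = \frac{634 \cdot 19^{2}}{-735165} = 634 \cdot 361 \left(- \frac{1}{735165}\right) = 228874 \left(- \frac{1}{735165}\right) = - \frac{228874}{735165}$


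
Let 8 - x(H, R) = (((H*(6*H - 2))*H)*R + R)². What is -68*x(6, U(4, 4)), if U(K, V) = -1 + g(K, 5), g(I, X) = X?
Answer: 1632679456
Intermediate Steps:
U(K, V) = 4 (U(K, V) = -1 + 5 = 4)
x(H, R) = 8 - (R + R*H²*(-2 + 6*H))² (x(H, R) = 8 - (((H*(6*H - 2))*H)*R + R)² = 8 - (((H*(-2 + 6*H))*H)*R + R)² = 8 - ((H²*(-2 + 6*H))*R + R)² = 8 - (R*H²*(-2 + 6*H) + R)² = 8 - (R + R*H²*(-2 + 6*H))²)
-68*x(6, U(4, 4)) = -68*(8 - 1*4²*(1 - 2*6² + 6*6³)²) = -68*(8 - 1*16*(1 - 2*36 + 6*216)²) = -68*(8 - 1*16*(1 - 72 + 1296)²) = -68*(8 - 1*16*1225²) = -68*(8 - 1*16*1500625) = -68*(8 - 24010000) = -68*(-24009992) = 1632679456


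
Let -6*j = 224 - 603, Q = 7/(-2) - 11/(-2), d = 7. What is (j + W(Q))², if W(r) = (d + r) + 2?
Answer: 198025/36 ≈ 5500.7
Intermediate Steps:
Q = 2 (Q = 7*(-½) - 11*(-½) = -7/2 + 11/2 = 2)
W(r) = 9 + r (W(r) = (7 + r) + 2 = 9 + r)
j = 379/6 (j = -(224 - 603)/6 = -⅙*(-379) = 379/6 ≈ 63.167)
(j + W(Q))² = (379/6 + (9 + 2))² = (379/6 + 11)² = (445/6)² = 198025/36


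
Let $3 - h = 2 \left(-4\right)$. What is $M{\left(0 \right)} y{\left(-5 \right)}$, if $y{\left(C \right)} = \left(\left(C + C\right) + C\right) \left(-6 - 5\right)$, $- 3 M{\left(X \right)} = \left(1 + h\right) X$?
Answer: $0$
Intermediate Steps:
$h = 11$ ($h = 3 - 2 \left(-4\right) = 3 - -8 = 3 + 8 = 11$)
$M{\left(X \right)} = - 4 X$ ($M{\left(X \right)} = - \frac{\left(1 + 11\right) X}{3} = - \frac{12 X}{3} = - 4 X$)
$y{\left(C \right)} = - 33 C$ ($y{\left(C \right)} = \left(2 C + C\right) \left(-11\right) = 3 C \left(-11\right) = - 33 C$)
$M{\left(0 \right)} y{\left(-5 \right)} = \left(-4\right) 0 \left(\left(-33\right) \left(-5\right)\right) = 0 \cdot 165 = 0$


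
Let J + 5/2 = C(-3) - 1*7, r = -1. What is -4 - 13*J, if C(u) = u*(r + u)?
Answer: -73/2 ≈ -36.500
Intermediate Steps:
C(u) = u*(-1 + u)
J = 5/2 (J = -5/2 + (-3*(-1 - 3) - 1*7) = -5/2 + (-3*(-4) - 7) = -5/2 + (12 - 7) = -5/2 + 5 = 5/2 ≈ 2.5000)
-4 - 13*J = -4 - 13*5/2 = -4 - 65/2 = -73/2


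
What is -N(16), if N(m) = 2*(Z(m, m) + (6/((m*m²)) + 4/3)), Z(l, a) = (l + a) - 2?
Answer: -192521/3072 ≈ -62.670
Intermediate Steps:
Z(l, a) = -2 + a + l (Z(l, a) = (a + l) - 2 = -2 + a + l)
N(m) = -4/3 + 4*m + 12/m³ (N(m) = 2*((-2 + m + m) + (6/((m*m²)) + 4/3)) = 2*((-2 + 2*m) + (6/(m³) + 4*(⅓))) = 2*((-2 + 2*m) + (6/m³ + 4/3)) = 2*((-2 + 2*m) + (4/3 + 6/m³)) = 2*(-⅔ + 2*m + 6/m³) = -4/3 + 4*m + 12/m³)
-N(16) = -(-4/3 + 4*16 + 12/16³) = -(-4/3 + 64 + 12*(1/4096)) = -(-4/3 + 64 + 3/1024) = -1*192521/3072 = -192521/3072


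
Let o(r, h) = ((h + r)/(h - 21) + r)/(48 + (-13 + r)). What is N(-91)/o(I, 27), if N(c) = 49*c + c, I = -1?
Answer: -46410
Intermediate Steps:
o(r, h) = (r + (h + r)/(-21 + h))/(35 + r) (o(r, h) = ((h + r)/(-21 + h) + r)/(35 + r) = (r + (h + r)/(-21 + h))/(35 + r))
N(c) = 50*c
N(-91)/o(I, 27) = (50*(-91))/(((27 - 20*(-1) + 27*(-1))/(-735 - 21*(-1) + 35*27 + 27*(-1)))) = -4550*(-735 + 21 + 945 - 27)/(27 + 20 - 27) = -4550/(20/204) = -4550/((1/204)*20) = -4550/5/51 = -4550*51/5 = -46410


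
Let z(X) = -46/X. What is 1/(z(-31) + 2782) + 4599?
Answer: 396838543/86288 ≈ 4599.0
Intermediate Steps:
1/(z(-31) + 2782) + 4599 = 1/(-46/(-31) + 2782) + 4599 = 1/(-46*(-1/31) + 2782) + 4599 = 1/(46/31 + 2782) + 4599 = 1/(86288/31) + 4599 = 31/86288 + 4599 = 396838543/86288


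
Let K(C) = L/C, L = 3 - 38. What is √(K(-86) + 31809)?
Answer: √235262374/86 ≈ 178.35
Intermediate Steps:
L = -35
K(C) = -35/C
√(K(-86) + 31809) = √(-35/(-86) + 31809) = √(-35*(-1/86) + 31809) = √(35/86 + 31809) = √(2735609/86) = √235262374/86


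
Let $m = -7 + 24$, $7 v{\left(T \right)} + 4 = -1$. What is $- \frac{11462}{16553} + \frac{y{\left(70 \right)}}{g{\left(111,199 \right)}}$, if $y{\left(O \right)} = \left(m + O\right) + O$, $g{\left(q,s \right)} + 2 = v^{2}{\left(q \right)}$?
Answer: $- \frac{128178955}{1208369} \approx -106.08$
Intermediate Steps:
$v{\left(T \right)} = - \frac{5}{7}$ ($v{\left(T \right)} = - \frac{4}{7} + \frac{1}{7} \left(-1\right) = - \frac{4}{7} - \frac{1}{7} = - \frac{5}{7}$)
$m = 17$
$g{\left(q,s \right)} = - \frac{73}{49}$ ($g{\left(q,s \right)} = -2 + \left(- \frac{5}{7}\right)^{2} = -2 + \frac{25}{49} = - \frac{73}{49}$)
$y{\left(O \right)} = 17 + 2 O$ ($y{\left(O \right)} = \left(17 + O\right) + O = 17 + 2 O$)
$- \frac{11462}{16553} + \frac{y{\left(70 \right)}}{g{\left(111,199 \right)}} = - \frac{11462}{16553} + \frac{17 + 2 \cdot 70}{- \frac{73}{49}} = \left(-11462\right) \frac{1}{16553} + \left(17 + 140\right) \left(- \frac{49}{73}\right) = - \frac{11462}{16553} + 157 \left(- \frac{49}{73}\right) = - \frac{11462}{16553} - \frac{7693}{73} = - \frac{128178955}{1208369}$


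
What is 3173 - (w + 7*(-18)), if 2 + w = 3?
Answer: 3298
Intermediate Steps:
w = 1 (w = -2 + 3 = 1)
3173 - (w + 7*(-18)) = 3173 - (1 + 7*(-18)) = 3173 - (1 - 126) = 3173 - 1*(-125) = 3173 + 125 = 3298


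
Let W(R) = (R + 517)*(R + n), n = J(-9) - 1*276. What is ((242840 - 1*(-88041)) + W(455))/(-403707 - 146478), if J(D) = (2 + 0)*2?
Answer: -508757/550185 ≈ -0.92470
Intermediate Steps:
J(D) = 4 (J(D) = 2*2 = 4)
n = -272 (n = 4 - 1*276 = 4 - 276 = -272)
W(R) = (-272 + R)*(517 + R) (W(R) = (R + 517)*(R - 272) = (517 + R)*(-272 + R) = (-272 + R)*(517 + R))
((242840 - 1*(-88041)) + W(455))/(-403707 - 146478) = ((242840 - 1*(-88041)) + (-140624 + 455**2 + 245*455))/(-403707 - 146478) = ((242840 + 88041) + (-140624 + 207025 + 111475))/(-550185) = (330881 + 177876)*(-1/550185) = 508757*(-1/550185) = -508757/550185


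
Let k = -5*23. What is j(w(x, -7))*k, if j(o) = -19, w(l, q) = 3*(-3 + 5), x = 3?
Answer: 2185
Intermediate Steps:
w(l, q) = 6 (w(l, q) = 3*2 = 6)
k = -115
j(w(x, -7))*k = -19*(-115) = 2185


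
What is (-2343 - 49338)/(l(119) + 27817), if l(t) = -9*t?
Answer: -51681/26746 ≈ -1.9323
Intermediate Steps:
(-2343 - 49338)/(l(119) + 27817) = (-2343 - 49338)/(-9*119 + 27817) = -51681/(-1071 + 27817) = -51681/26746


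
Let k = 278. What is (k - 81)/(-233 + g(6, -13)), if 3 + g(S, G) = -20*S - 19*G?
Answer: -197/109 ≈ -1.8073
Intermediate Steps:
g(S, G) = -3 - 20*S - 19*G (g(S, G) = -3 + (-20*S - 19*G) = -3 - 20*S - 19*G)
(k - 81)/(-233 + g(6, -13)) = (278 - 81)/(-233 + (-3 - 20*6 - 19*(-13))) = 197/(-233 + (-3 - 120 + 247)) = 197/(-233 + 124) = 197/(-109) = 197*(-1/109) = -197/109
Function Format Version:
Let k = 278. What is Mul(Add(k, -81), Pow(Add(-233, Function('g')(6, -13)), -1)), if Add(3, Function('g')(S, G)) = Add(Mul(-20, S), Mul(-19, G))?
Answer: Rational(-197, 109) ≈ -1.8073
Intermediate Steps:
Function('g')(S, G) = Add(-3, Mul(-20, S), Mul(-19, G)) (Function('g')(S, G) = Add(-3, Add(Mul(-20, S), Mul(-19, G))) = Add(-3, Mul(-20, S), Mul(-19, G)))
Mul(Add(k, -81), Pow(Add(-233, Function('g')(6, -13)), -1)) = Mul(Add(278, -81), Pow(Add(-233, Add(-3, Mul(-20, 6), Mul(-19, -13))), -1)) = Mul(197, Pow(Add(-233, Add(-3, -120, 247)), -1)) = Mul(197, Pow(Add(-233, 124), -1)) = Mul(197, Pow(-109, -1)) = Mul(197, Rational(-1, 109)) = Rational(-197, 109)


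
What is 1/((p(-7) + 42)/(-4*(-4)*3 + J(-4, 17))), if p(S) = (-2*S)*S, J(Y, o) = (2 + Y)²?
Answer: -13/14 ≈ -0.92857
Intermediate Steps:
p(S) = -2*S²
1/((p(-7) + 42)/(-4*(-4)*3 + J(-4, 17))) = 1/((-2*(-7)² + 42)/(-4*(-4)*3 + (2 - 4)²)) = 1/((-2*49 + 42)/(16*3 + (-2)²)) = 1/((-98 + 42)/(48 + 4)) = 1/(-56/52) = 1/(-56*1/52) = 1/(-14/13) = -13/14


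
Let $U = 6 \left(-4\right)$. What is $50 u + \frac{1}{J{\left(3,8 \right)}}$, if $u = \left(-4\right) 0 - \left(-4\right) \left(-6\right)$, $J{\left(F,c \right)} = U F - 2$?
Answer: $- \frac{88801}{74} \approx -1200.0$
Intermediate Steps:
$U = -24$
$J{\left(F,c \right)} = -2 - 24 F$ ($J{\left(F,c \right)} = - 24 F - 2 = -2 - 24 F$)
$u = -24$ ($u = 0 - 24 = -24$)
$50 u + \frac{1}{J{\left(3,8 \right)}} = 50 \left(-24\right) + \frac{1}{-2 - 72} = -1200 + \frac{1}{-2 - 72} = -1200 + \frac{1}{-74} = -1200 - \frac{1}{74} = - \frac{88801}{74}$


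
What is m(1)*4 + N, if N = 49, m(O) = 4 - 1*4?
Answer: 49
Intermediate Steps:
m(O) = 0 (m(O) = 4 - 4 = 0)
m(1)*4 + N = 0*4 + 49 = 0 + 49 = 49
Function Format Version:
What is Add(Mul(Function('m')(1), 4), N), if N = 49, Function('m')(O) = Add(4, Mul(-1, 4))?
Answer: 49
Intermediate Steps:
Function('m')(O) = 0 (Function('m')(O) = Add(4, -4) = 0)
Add(Mul(Function('m')(1), 4), N) = Add(Mul(0, 4), 49) = Add(0, 49) = 49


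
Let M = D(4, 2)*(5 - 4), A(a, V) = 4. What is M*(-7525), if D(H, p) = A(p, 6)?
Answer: -30100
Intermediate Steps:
D(H, p) = 4
M = 4 (M = 4*(5 - 4) = 4*1 = 4)
M*(-7525) = 4*(-7525) = -30100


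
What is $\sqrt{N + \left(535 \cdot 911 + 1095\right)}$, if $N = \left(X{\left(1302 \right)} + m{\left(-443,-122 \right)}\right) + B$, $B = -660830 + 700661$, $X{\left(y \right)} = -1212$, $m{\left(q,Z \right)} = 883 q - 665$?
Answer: $\sqrt{135265} \approx 367.78$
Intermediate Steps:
$m{\left(q,Z \right)} = -665 + 883 q$
$B = 39831$
$N = -353215$ ($N = \left(-1212 + \left(-665 + 883 \left(-443\right)\right)\right) + 39831 = \left(-1212 - 391834\right) + 39831 = -393046 + 39831 = -353215$)
$\sqrt{N + \left(535 \cdot 911 + 1095\right)} = \sqrt{-353215 + \left(535 \cdot 911 + 1095\right)} = \sqrt{-353215 + \left(487385 + 1095\right)} = \sqrt{-353215 + 488480} = \sqrt{135265}$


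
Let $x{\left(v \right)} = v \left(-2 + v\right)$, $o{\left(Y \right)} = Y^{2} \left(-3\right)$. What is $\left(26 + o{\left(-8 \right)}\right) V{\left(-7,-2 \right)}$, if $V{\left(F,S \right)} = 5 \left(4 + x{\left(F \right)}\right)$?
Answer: $-55610$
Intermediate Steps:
$o{\left(Y \right)} = - 3 Y^{2}$
$V{\left(F,S \right)} = 20 + 5 F \left(-2 + F\right)$ ($V{\left(F,S \right)} = 5 \left(4 + F \left(-2 + F\right)\right) = 20 + 5 F \left(-2 + F\right)$)
$\left(26 + o{\left(-8 \right)}\right) V{\left(-7,-2 \right)} = \left(26 - 3 \left(-8\right)^{2}\right) \left(20 + 5 \left(-7\right) \left(-2 - 7\right)\right) = \left(26 - 192\right) \left(20 + 5 \left(-7\right) \left(-9\right)\right) = \left(26 - 192\right) \left(20 + 315\right) = \left(-166\right) 335 = -55610$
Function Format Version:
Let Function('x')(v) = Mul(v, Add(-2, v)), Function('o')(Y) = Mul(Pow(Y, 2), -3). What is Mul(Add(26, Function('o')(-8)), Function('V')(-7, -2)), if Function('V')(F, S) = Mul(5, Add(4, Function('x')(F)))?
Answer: -55610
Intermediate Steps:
Function('o')(Y) = Mul(-3, Pow(Y, 2))
Function('V')(F, S) = Add(20, Mul(5, F, Add(-2, F))) (Function('V')(F, S) = Mul(5, Add(4, Mul(F, Add(-2, F)))) = Add(20, Mul(5, F, Add(-2, F))))
Mul(Add(26, Function('o')(-8)), Function('V')(-7, -2)) = Mul(Add(26, Mul(-3, Pow(-8, 2))), Add(20, Mul(5, -7, Add(-2, -7)))) = Mul(Add(26, Mul(-3, 64)), Add(20, Mul(5, -7, -9))) = Mul(Add(26, -192), Add(20, 315)) = Mul(-166, 335) = -55610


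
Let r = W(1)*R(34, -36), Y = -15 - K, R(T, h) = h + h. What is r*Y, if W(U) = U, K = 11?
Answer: 1872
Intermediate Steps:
R(T, h) = 2*h
Y = -26 (Y = -15 - 1*11 = -15 - 11 = -26)
r = -72 (r = 1*(2*(-36)) = 1*(-72) = -72)
r*Y = -72*(-26) = 1872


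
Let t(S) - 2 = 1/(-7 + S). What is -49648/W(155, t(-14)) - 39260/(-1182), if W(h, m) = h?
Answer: -26299318/91605 ≈ -287.09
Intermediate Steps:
t(S) = 2 + 1/(-7 + S)
-49648/W(155, t(-14)) - 39260/(-1182) = -49648/155 - 39260/(-1182) = -49648*1/155 - 39260*(-1/1182) = -49648/155 + 19630/591 = -26299318/91605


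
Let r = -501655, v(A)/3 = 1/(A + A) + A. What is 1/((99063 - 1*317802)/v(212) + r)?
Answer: -89889/45124181407 ≈ -1.9920e-6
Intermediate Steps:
v(A) = 3*A + 3/(2*A) (v(A) = 3*(1/(A + A) + A) = 3*(1/(2*A) + A) = 3*(A + 1/(2*A)) = 3*A + 3/(2*A))
1/((99063 - 1*317802)/v(212) + r) = 1/((99063 - 1*317802)/(3*212 + (3/2)/212) - 501655) = 1/((99063 - 317802)/(636 + (3/2)*(1/212)) - 501655) = 1/(-218739/(636 + 3/424) - 501655) = 1/(-218739/269667/424 - 501655) = 1/(-218739*424/269667 - 501655) = 1/(-30915112/89889 - 501655) = 1/(-45124181407/89889) = -89889/45124181407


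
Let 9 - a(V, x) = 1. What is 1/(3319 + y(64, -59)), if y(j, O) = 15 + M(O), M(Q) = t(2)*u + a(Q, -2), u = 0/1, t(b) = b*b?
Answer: 1/3342 ≈ 0.00029922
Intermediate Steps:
a(V, x) = 8 (a(V, x) = 9 - 1*1 = 9 - 1 = 8)
t(b) = b²
u = 0 (u = 0*1 = 0)
M(Q) = 8 (M(Q) = 2²*0 + 8 = 4*0 + 8 = 0 + 8 = 8)
y(j, O) = 23 (y(j, O) = 15 + 8 = 23)
1/(3319 + y(64, -59)) = 1/(3319 + 23) = 1/3342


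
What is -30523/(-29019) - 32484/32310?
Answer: 2419163/52089105 ≈ 0.046443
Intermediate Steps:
-30523/(-29019) - 32484/32310 = -30523*(-1/29019) - 32484*1/32310 = 30523/29019 - 5414/5385 = 2419163/52089105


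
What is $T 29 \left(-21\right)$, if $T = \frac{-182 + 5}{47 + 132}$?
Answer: $\frac{107793}{179} \approx 602.2$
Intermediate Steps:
$T = - \frac{177}{179} \approx -0.98883$
$T 29 \left(-21\right) = - \frac{177 \cdot 29 \left(-21\right)}{179} = \left(- \frac{177}{179}\right) \left(-609\right) = \frac{107793}{179}$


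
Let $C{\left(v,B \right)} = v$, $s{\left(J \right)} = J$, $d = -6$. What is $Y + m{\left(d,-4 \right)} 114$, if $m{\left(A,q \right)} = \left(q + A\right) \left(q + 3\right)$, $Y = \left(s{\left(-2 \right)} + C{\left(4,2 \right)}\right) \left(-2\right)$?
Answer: $1136$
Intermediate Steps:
$Y = -4$ ($Y = \left(-2 + 4\right) \left(-2\right) = 2 \left(-2\right) = -4$)
$m{\left(A,q \right)} = \left(3 + q\right) \left(A + q\right)$ ($m{\left(A,q \right)} = \left(A + q\right) \left(3 + q\right) = \left(3 + q\right) \left(A + q\right)$)
$Y + m{\left(d,-4 \right)} 114 = -4 + \left(\left(-4\right)^{2} + 3 \left(-6\right) + 3 \left(-4\right) - -24\right) 114 = -4 + \left(16 - 18 - 12 + 24\right) 114 = -4 + 10 \cdot 114 = -4 + 1140 = 1136$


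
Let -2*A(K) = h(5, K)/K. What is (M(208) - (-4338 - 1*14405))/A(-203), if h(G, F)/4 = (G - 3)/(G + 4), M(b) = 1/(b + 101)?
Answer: 881769273/103 ≈ 8.5609e+6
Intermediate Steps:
M(b) = 1/(101 + b)
h(G, F) = 4*(-3 + G)/(4 + G) (h(G, F) = 4*((G - 3)/(G + 4)) = 4*((-3 + G)/(4 + G)) = 4*(-3 + G)/(4 + G))
A(K) = -4/(9*K) (A(K) = -4*(-3 + 5)/(4 + 5)/(2*K) = -4*2/9/(2*K) = -4*(⅑)*2/(2*K) = -4/(9*K))
(M(208) - (-4338 - 1*14405))/A(-203) = (1/(101 + 208) - (-4338 - 1*14405))/((-4/9/(-203))) = (1/309 - (-4338 - 14405))/((-4/9*(-1/203))) = (1/309 - 1*(-18743))/(4/1827) = (1/309 + 18743)*(1827/4) = (5791588/309)*(1827/4) = 881769273/103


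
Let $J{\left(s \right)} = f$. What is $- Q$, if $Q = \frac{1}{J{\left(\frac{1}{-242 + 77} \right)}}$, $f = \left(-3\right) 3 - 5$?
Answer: $\frac{1}{14} \approx 0.071429$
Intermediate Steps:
$f = -14$ ($f = -9 - 5 = -14$)
$J{\left(s \right)} = -14$
$Q = - \frac{1}{14}$ ($Q = \frac{1}{-14} = - \frac{1}{14} \approx -0.071429$)
$- Q = \left(-1\right) \left(- \frac{1}{14}\right) = \frac{1}{14}$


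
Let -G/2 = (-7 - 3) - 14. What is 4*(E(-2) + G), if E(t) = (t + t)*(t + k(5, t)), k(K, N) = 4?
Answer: 160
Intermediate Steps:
E(t) = 2*t*(4 + t) (E(t) = (t + t)*(t + 4) = (2*t)*(4 + t) = 2*t*(4 + t))
G = 48 (G = -2*((-7 - 3) - 14) = -2*(-10 - 14) = -2*(-24) = 48)
4*(E(-2) + G) = 4*(2*(-2)*(4 - 2) + 48) = 4*(2*(-2)*2 + 48) = 4*(-8 + 48) = 4*40 = 160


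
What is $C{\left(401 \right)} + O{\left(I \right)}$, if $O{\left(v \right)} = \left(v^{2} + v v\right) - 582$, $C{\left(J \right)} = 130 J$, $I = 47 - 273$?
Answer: $153700$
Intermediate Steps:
$I = -226$
$O{\left(v \right)} = -582 + 2 v^{2}$ ($O{\left(v \right)} = \left(v^{2} + v^{2}\right) - 582 = 2 v^{2} - 582 = -582 + 2 v^{2}$)
$C{\left(401 \right)} + O{\left(I \right)} = 130 \cdot 401 - \left(582 - 2 \left(-226\right)^{2}\right) = 52130 + \left(-582 + 2 \cdot 51076\right) = 52130 + \left(-582 + 102152\right) = 52130 + 101570 = 153700$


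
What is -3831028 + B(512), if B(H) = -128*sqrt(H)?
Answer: -3831028 - 2048*sqrt(2) ≈ -3.8339e+6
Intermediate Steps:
-3831028 + B(512) = -3831028 - 2048*sqrt(2)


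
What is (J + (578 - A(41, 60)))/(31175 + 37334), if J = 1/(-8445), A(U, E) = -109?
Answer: 5801714/578558505 ≈ 0.010028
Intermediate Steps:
J = -1/8445 ≈ -0.00011841
(J + (578 - A(41, 60)))/(31175 + 37334) = (-1/8445 + (578 - 1*(-109)))/(31175 + 37334) = (-1/8445 + (578 + 109))/68509 = (-1/8445 + 687)*(1/68509) = (5801714/8445)*(1/68509) = 5801714/578558505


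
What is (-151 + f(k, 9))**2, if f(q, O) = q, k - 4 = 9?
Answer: 19044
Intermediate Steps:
k = 13 (k = 4 + 9 = 13)
(-151 + f(k, 9))**2 = (-151 + 13)**2 = (-138)**2 = 19044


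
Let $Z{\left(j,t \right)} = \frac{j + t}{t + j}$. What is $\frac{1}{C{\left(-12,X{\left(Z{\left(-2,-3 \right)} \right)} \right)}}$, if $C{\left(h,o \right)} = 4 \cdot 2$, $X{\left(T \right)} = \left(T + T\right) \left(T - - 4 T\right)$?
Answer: $\frac{1}{8} \approx 0.125$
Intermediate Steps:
$Z{\left(j,t \right)} = 1$ ($Z{\left(j,t \right)} = \frac{j + t}{j + t} = 1$)
$X{\left(T \right)} = 10 T^{2}$ ($X{\left(T \right)} = 2 T \left(T + 4 T\right) = 2 T 5 T = 10 T^{2}$)
$C{\left(h,o \right)} = 8$
$\frac{1}{C{\left(-12,X{\left(Z{\left(-2,-3 \right)} \right)} \right)}} = \frac{1}{8}$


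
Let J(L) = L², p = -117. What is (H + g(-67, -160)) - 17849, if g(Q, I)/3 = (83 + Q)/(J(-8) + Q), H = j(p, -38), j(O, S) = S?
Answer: -17903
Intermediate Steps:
H = -38
g(Q, I) = 3*(83 + Q)/(64 + Q) (g(Q, I) = 3*((83 + Q)/((-8)² + Q)) = 3*((83 + Q)/(64 + Q)) = 3*(83 + Q)/(64 + Q))
(H + g(-67, -160)) - 17849 = (-38 + 3*(83 - 67)/(64 - 67)) - 17849 = (-38 + 3*16/(-3)) - 17849 = (-38 + 3*(-⅓)*16) - 17849 = (-38 - 16) - 17849 = -54 - 17849 = -17903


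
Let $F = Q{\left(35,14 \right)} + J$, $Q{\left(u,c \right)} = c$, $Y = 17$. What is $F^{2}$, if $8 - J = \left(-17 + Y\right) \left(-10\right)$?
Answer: $484$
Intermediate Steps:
$J = 8$ ($J = 8 - \left(-17 + 17\right) \left(-10\right) = 8 - 0 \left(-10\right) = 8 - 0 = 8 + 0 = 8$)
$F = 22$ ($F = 14 + 8 = 22$)
$F^{2} = 22^{2} = 484$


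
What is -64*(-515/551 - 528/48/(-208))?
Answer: 404236/7163 ≈ 56.434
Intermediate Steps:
-64*(-515/551 - 528/48/(-208)) = -64*(-515*1/551 - 528*1/48*(-1/208)) = -64*(-515/551 - 11*(-1/208)) = -64*(-515/551 + 11/208) = -64*(-101059/114608) = 404236/7163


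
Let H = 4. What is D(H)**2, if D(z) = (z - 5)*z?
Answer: 16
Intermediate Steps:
D(z) = z*(-5 + z) (D(z) = (-5 + z)*z = z*(-5 + z))
D(H)**2 = (4*(-5 + 4))**2 = (4*(-1))**2 = (-4)**2 = 16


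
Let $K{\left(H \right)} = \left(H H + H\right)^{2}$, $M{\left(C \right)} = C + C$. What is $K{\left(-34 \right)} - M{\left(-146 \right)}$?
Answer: $1259176$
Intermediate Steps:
$M{\left(C \right)} = 2 C$
$K{\left(H \right)} = \left(H + H^{2}\right)^{2}$ ($K{\left(H \right)} = \left(H^{2} + H\right)^{2} = \left(H + H^{2}\right)^{2}$)
$K{\left(-34 \right)} - M{\left(-146 \right)} = \left(-34\right)^{2} \left(1 - 34\right)^{2} - 2 \left(-146\right) = 1156 \left(-33\right)^{2} - -292 = 1156 \cdot 1089 + 292 = 1258884 + 292 = 1259176$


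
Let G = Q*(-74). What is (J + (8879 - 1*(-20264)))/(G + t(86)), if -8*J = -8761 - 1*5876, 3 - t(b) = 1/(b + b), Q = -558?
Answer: 10654583/14205478 ≈ 0.75003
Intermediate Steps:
t(b) = 3 - 1/(2*b) (t(b) = 3 - 1/(b + b) = 3 - 1/(2*b))
J = 14637/8 (J = -(-8761 - 1*5876)/8 = -(-8761 - 5876)/8 = -⅛*(-14637) = 14637/8 ≈ 1829.6)
G = 41292 (G = -558*(-74) = 41292)
(J + (8879 - 1*(-20264)))/(G + t(86)) = (14637/8 + (8879 - 1*(-20264)))/(41292 + (3 - ½/86)) = (14637/8 + (8879 + 20264))/(41292 + (3 - ½*1/86)) = (14637/8 + 29143)/(41292 + (3 - 1/172)) = 247781/(8*(41292 + 515/172)) = 247781/(8*(7102739/172)) = (247781/8)*(172/7102739) = 10654583/14205478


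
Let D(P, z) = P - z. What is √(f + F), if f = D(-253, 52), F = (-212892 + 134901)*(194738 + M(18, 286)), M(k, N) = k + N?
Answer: I*√15211520927 ≈ 1.2334e+5*I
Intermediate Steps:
M(k, N) = N + k
F = -15211520622 (F = (-212892 + 134901)*(194738 + (286 + 18)) = -77991*(194738 + 304) = -77991*195042 = -15211520622)
f = -305 (f = -253 - 1*52 = -253 - 52 = -305)
√(f + F) = √(-305 - 15211520622) = √(-15211520927) = I*√15211520927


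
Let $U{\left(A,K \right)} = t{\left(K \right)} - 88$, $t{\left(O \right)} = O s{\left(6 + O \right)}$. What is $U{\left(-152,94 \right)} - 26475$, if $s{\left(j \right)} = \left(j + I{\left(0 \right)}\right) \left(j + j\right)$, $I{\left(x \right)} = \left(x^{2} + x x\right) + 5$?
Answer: $1947437$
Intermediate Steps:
$I{\left(x \right)} = 5 + 2 x^{2}$ ($I{\left(x \right)} = \left(x^{2} + x^{2}\right) + 5 = 2 x^{2} + 5 = 5 + 2 x^{2}$)
$s{\left(j \right)} = 2 j \left(5 + j\right)$ ($s{\left(j \right)} = \left(j + \left(5 + 2 \cdot 0^{2}\right)\right) \left(j + j\right) = \left(j + \left(5 + 2 \cdot 0\right)\right) 2 j = \left(j + \left(5 + 0\right)\right) 2 j = \left(j + 5\right) 2 j = \left(5 + j\right) 2 j = 2 j \left(5 + j\right)$)
$t{\left(O \right)} = 2 O \left(6 + O\right) \left(11 + O\right)$ ($t{\left(O \right)} = O 2 \left(6 + O\right) \left(5 + \left(6 + O\right)\right) = O 2 \left(6 + O\right) \left(11 + O\right) = 2 O \left(6 + O\right) \left(11 + O\right)$)
$U{\left(A,K \right)} = -88 + 2 K \left(6 + K\right) \left(11 + K\right)$ ($U{\left(A,K \right)} = 2 K \left(6 + K\right) \left(11 + K\right) - 88 = -88 + 2 K \left(6 + K\right) \left(11 + K\right)$)
$U{\left(-152,94 \right)} - 26475 = \left(-88 + 2 \cdot 94 \left(6 + 94\right) \left(11 + 94\right)\right) - 26475 = \left(-88 + 2 \cdot 94 \cdot 100 \cdot 105\right) - 26475 = \left(-88 + 1974000\right) - 26475 = 1973912 - 26475 = 1947437$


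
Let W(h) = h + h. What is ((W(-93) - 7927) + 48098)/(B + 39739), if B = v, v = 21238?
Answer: 39985/60977 ≈ 0.65574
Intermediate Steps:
W(h) = 2*h
B = 21238
((W(-93) - 7927) + 48098)/(B + 39739) = ((2*(-93) - 7927) + 48098)/(21238 + 39739) = ((-186 - 7927) + 48098)/60977 = (-8113 + 48098)*(1/60977) = 39985*(1/60977) = 39985/60977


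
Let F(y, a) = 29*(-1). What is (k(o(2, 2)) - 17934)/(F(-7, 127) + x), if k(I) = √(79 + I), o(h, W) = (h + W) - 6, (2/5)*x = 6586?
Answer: -1281/1174 + √77/16436 ≈ -1.0906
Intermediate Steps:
x = 16465 (x = (5/2)*6586 = 16465)
o(h, W) = -6 + W + h (o(h, W) = (W + h) - 6 = -6 + W + h)
F(y, a) = -29
(k(o(2, 2)) - 17934)/(F(-7, 127) + x) = (√(79 + (-6 + 2 + 2)) - 17934)/(-29 + 16465) = (√(79 - 2) - 17934)/16436 = (√77 - 17934)*(1/16436) = (-17934 + √77)*(1/16436) = -1281/1174 + √77/16436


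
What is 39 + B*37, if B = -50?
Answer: -1811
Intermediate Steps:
39 + B*37 = 39 - 50*37 = 39 - 1850 = -1811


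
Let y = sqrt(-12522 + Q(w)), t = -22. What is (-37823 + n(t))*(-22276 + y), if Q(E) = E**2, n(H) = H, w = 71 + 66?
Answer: 843035220 - 37845*sqrt(6247) ≈ 8.4004e+8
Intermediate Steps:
w = 137
y = sqrt(6247) (y = sqrt(-12522 + 137**2) = sqrt(-12522 + 18769) = sqrt(6247) ≈ 79.038)
(-37823 + n(t))*(-22276 + y) = (-37823 - 22)*(-22276 + sqrt(6247)) = -37845*(-22276 + sqrt(6247)) = 843035220 - 37845*sqrt(6247)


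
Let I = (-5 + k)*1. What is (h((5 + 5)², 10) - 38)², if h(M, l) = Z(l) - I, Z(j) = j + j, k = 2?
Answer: 225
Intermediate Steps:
Z(j) = 2*j
I = -3 (I = (-5 + 2)*1 = -3*1 = -3)
h(M, l) = 3 + 2*l (h(M, l) = 2*l - 1*(-3) = 2*l + 3 = 3 + 2*l)
(h((5 + 5)², 10) - 38)² = ((3 + 2*10) - 38)² = ((3 + 20) - 38)² = (23 - 38)² = (-15)² = 225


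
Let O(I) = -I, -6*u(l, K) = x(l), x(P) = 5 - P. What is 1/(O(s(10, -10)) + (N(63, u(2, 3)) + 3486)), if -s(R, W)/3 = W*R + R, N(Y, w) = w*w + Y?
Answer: 4/13117 ≈ 0.00030495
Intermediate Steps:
u(l, K) = -5/6 + l/6 (u(l, K) = -(5 - l)/6 = -5/6 + l/6)
N(Y, w) = Y + w**2 (N(Y, w) = w**2 + Y = Y + w**2)
s(R, W) = -3*R - 3*R*W (s(R, W) = -3*(W*R + R) = -3*(R*W + R) = -3*(R + R*W) = -3*R - 3*R*W)
1/(O(s(10, -10)) + (N(63, u(2, 3)) + 3486)) = 1/(-(-3)*10*(1 - 10) + ((63 + (-5/6 + (1/6)*2)**2) + 3486)) = 1/(-(-3)*10*(-9) + ((63 + (-5/6 + 1/3)**2) + 3486)) = 1/(-1*270 + ((63 + (-1/2)**2) + 3486)) = 1/(-270 + ((63 + 1/4) + 3486)) = 1/(-270 + (253/4 + 3486)) = 1/(-270 + 14197/4) = 1/(13117/4) = 4/13117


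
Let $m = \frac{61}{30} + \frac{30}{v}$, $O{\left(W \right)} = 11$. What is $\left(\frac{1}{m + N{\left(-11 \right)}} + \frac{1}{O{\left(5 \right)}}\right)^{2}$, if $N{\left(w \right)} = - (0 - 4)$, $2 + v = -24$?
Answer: $\frac{316969}{3621409} \approx 0.087526$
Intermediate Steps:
$v = -26$ ($v = -2 - 24 = -26$)
$m = \frac{343}{390}$ ($m = \frac{61}{30} + \frac{30}{-26} = 61 \cdot \frac{1}{30} + 30 \left(- \frac{1}{26}\right) = \frac{61}{30} - \frac{15}{13} = \frac{343}{390} \approx 0.87949$)
$N{\left(w \right)} = 4$ ($N{\left(w \right)} = \left(-1\right) \left(-4\right) = 4$)
$\left(\frac{1}{m + N{\left(-11 \right)}} + \frac{1}{O{\left(5 \right)}}\right)^{2} = \left(\frac{1}{\frac{343}{390} + 4} + \frac{1}{11}\right)^{2} = \left(\frac{1}{\frac{1903}{390}} + \frac{1}{11}\right)^{2} = \left(\frac{390}{1903} + \frac{1}{11}\right)^{2} = \left(\frac{563}{1903}\right)^{2} = \frac{316969}{3621409}$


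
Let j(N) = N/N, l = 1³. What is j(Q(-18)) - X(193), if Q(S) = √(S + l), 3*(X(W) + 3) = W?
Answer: -181/3 ≈ -60.333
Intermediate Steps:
l = 1
X(W) = -3 + W/3
Q(S) = √(1 + S) (Q(S) = √(S + 1) = √(1 + S))
j(N) = 1
j(Q(-18)) - X(193) = 1 - (-3 + (⅓)*193) = 1 - (-3 + 193/3) = 1 - 1*184/3 = 1 - 184/3 = -181/3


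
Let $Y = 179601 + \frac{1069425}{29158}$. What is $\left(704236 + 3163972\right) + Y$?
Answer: $\frac{118027084247}{29158} \approx 4.0478 \cdot 10^{6}$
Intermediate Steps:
$Y = \frac{5237875383}{29158}$ ($Y = 179601 + 1069425 \cdot \frac{1}{29158} = 179601 + \frac{1069425}{29158} = \frac{5237875383}{29158} \approx 1.7964 \cdot 10^{5}$)
$\left(704236 + 3163972\right) + Y = \left(704236 + 3163972\right) + \frac{5237875383}{29158} = 3868208 + \frac{5237875383}{29158} = \frac{118027084247}{29158}$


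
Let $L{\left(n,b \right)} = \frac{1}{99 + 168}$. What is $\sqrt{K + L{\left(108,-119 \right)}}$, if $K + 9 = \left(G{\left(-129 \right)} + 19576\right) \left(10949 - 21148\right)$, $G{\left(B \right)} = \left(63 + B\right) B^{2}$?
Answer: $\frac{8 \sqrt{12254988188589}}{267} \approx 1.0489 \cdot 10^{5}$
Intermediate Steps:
$G{\left(B \right)} = B^{2} \left(63 + B\right)$
$K = 11001967261$ ($K = -9 + \left(\left(-129\right)^{2} \left(63 - 129\right) + 19576\right) \left(10949 - 21148\right) = -9 + \left(16641 \left(-66\right) + 19576\right) \left(-10199\right) = -9 + \left(-1098306 + 19576\right) \left(-10199\right) = -9 - -11001967270 = -9 + 11001967270 = 11001967261$)
$L{\left(n,b \right)} = \frac{1}{267}$
$\sqrt{K + L{\left(108,-119 \right)}} = \sqrt{11001967261 + \frac{1}{267}} = \sqrt{\frac{2937525258688}{267}} = \frac{8 \sqrt{12254988188589}}{267}$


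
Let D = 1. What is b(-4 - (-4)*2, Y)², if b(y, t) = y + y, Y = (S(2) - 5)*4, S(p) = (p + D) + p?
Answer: 64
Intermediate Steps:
S(p) = 1 + 2*p (S(p) = (p + 1) + p = (1 + p) + p = 1 + 2*p)
Y = 0 (Y = ((1 + 2*2) - 5)*4 = ((1 + 4) - 5)*4 = (5 - 5)*4 = 0*4 = 0)
b(y, t) = 2*y
b(-4 - (-4)*2, Y)² = (2*(-4 - (-4)*2))² = (2*(-4 - 4*(-2)))² = (2*(-4 + 8))² = (2*4)² = 8² = 64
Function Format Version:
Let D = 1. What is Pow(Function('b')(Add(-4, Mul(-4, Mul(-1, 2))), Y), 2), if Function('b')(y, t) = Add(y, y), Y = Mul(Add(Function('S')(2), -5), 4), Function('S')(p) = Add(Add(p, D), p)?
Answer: 64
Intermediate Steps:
Function('S')(p) = Add(1, Mul(2, p)) (Function('S')(p) = Add(Add(p, 1), p) = Add(Add(1, p), p) = Add(1, Mul(2, p)))
Y = 0 (Y = Mul(Add(Add(1, Mul(2, 2)), -5), 4) = Mul(Add(Add(1, 4), -5), 4) = Mul(Add(5, -5), 4) = Mul(0, 4) = 0)
Function('b')(y, t) = Mul(2, y)
Pow(Function('b')(Add(-4, Mul(-4, Mul(-1, 2))), Y), 2) = Pow(Mul(2, Add(-4, Mul(-4, Mul(-1, 2)))), 2) = Pow(Mul(2, Add(-4, Mul(-4, -2))), 2) = Pow(Mul(2, Add(-4, 8)), 2) = Pow(Mul(2, 4), 2) = Pow(8, 2) = 64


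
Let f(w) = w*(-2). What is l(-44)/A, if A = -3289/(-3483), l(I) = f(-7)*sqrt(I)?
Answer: 97524*I*sqrt(11)/3289 ≈ 98.343*I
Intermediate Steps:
f(w) = -2*w
l(I) = 14*sqrt(I) (l(I) = (-2*(-7))*sqrt(I) = 14*sqrt(I))
A = 3289/3483 (A = -3289*(-1/3483) = 3289/3483 ≈ 0.94430)
l(-44)/A = (14*sqrt(-44))/(3289/3483) = (14*(2*I*sqrt(11)))*(3483/3289) = (28*I*sqrt(11))*(3483/3289) = 97524*I*sqrt(11)/3289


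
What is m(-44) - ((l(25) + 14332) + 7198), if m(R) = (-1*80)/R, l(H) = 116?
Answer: -238086/11 ≈ -21644.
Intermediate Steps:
m(R) = -80/R
m(-44) - ((l(25) + 14332) + 7198) = -80/(-44) - ((116 + 14332) + 7198) = -80*(-1/44) - (14448 + 7198) = 20/11 - 1*21646 = 20/11 - 21646 = -238086/11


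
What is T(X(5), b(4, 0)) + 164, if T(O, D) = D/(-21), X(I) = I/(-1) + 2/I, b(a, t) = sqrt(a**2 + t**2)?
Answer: 3440/21 ≈ 163.81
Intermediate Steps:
X(I) = -I + 2/I (X(I) = I*(-1) + 2/I = -I + 2/I)
T(O, D) = -D/21 (T(O, D) = D*(-1/21) = -D/21)
T(X(5), b(4, 0)) + 164 = -sqrt(4**2 + 0**2)/21 + 164 = -sqrt(16 + 0)/21 + 164 = -sqrt(16)/21 + 164 = -1/21*4 + 164 = -4/21 + 164 = 3440/21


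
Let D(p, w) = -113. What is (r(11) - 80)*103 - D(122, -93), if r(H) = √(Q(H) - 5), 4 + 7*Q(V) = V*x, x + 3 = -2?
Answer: -8127 + 103*I*√658/7 ≈ -8127.0 + 377.44*I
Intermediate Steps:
x = -5 (x = -3 - 2 = -5)
Q(V) = -4/7 - 5*V/7 (Q(V) = -4/7 + (V*(-5))/7 = -4/7 + (-5*V)/7 = -4/7 - 5*V/7)
r(H) = √(-39/7 - 5*H/7) (r(H) = √((-4/7 - 5*H/7) - 5) = √(-39/7 - 5*H/7))
(r(11) - 80)*103 - D(122, -93) = (√(-273 - 35*11)/7 - 80)*103 - 1*(-113) = (√(-273 - 385)/7 - 80)*103 + 113 = (√(-658)/7 - 80)*103 + 113 = ((I*√658)/7 - 80)*103 + 113 = (I*√658/7 - 80)*103 + 113 = (-80 + I*√658/7)*103 + 113 = (-8240 + 103*I*√658/7) + 113 = -8127 + 103*I*√658/7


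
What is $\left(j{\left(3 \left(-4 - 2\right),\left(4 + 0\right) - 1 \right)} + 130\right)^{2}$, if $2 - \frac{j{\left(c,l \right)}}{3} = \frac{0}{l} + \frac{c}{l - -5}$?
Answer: $\frac{326041}{16} \approx 20378.0$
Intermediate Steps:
$j{\left(c,l \right)} = 6 - \frac{3 c}{5 + l}$ ($j{\left(c,l \right)} = 6 - 3 \left(\frac{0}{l} + \frac{c}{l - -5}\right) = 6 - 3 \left(0 + \frac{c}{l + 5}\right) = 6 - 3 \left(0 + \frac{c}{5 + l}\right) = 6 - 3 \frac{c}{5 + l} = 6 - \frac{3 c}{5 + l}$)
$\left(j{\left(3 \left(-4 - 2\right),\left(4 + 0\right) - 1 \right)} + 130\right)^{2} = \left(\frac{3 \left(10 - 3 \left(-4 - 2\right) + 2 \left(\left(4 + 0\right) - 1\right)\right)}{5 + \left(\left(4 + 0\right) - 1\right)} + 130\right)^{2} = \left(\frac{3 \left(10 - 3 \left(-6\right) + 2 \left(4 - 1\right)\right)}{5 + \left(4 - 1\right)} + 130\right)^{2} = \left(\frac{3 \left(10 - -18 + 2 \cdot 3\right)}{5 + 3} + 130\right)^{2} = \left(\frac{3 \left(10 + 18 + 6\right)}{8} + 130\right)^{2} = \left(3 \cdot \frac{1}{8} \cdot 34 + 130\right)^{2} = \left(\frac{51}{4} + 130\right)^{2} = \left(\frac{571}{4}\right)^{2} = \frac{326041}{16}$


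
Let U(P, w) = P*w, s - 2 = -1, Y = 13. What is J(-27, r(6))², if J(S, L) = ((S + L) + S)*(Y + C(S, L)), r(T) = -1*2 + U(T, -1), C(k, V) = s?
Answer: 753424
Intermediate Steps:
s = 1 (s = 2 - 1 = 1)
C(k, V) = 1
r(T) = -2 - T (r(T) = -1*2 + T*(-1) = -2 - T)
J(S, L) = 14*L + 28*S (J(S, L) = ((S + L) + S)*(13 + 1) = ((L + S) + S)*14 = (L + 2*S)*14 = 14*L + 28*S)
J(-27, r(6))² = (14*(-2 - 1*6) + 28*(-27))² = (14*(-2 - 6) - 756)² = (14*(-8) - 756)² = (-112 - 756)² = (-868)² = 753424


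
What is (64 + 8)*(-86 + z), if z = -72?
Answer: -11376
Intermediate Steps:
(64 + 8)*(-86 + z) = (64 + 8)*(-86 - 72) = 72*(-158) = -11376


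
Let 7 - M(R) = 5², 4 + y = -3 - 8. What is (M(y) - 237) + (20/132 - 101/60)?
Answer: -56437/220 ≈ -256.53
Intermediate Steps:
y = -15 (y = -4 + (-3 - 8) = -4 - 11 = -15)
M(R) = -18 (M(R) = 7 - 1*5² = 7 - 1*25 = 7 - 25 = -18)
(M(y) - 237) + (20/132 - 101/60) = (-18 - 237) + (20/132 - 101/60) = -255 + (20*(1/132) - 101*1/60) = -255 + (5/33 - 101/60) = -255 - 337/220 = -56437/220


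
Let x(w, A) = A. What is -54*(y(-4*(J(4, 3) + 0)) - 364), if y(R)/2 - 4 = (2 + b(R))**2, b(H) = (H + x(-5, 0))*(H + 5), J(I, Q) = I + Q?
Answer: -45050904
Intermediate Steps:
b(H) = H*(5 + H) (b(H) = (H + 0)*(H + 5) = H*(5 + H))
y(R) = 8 + 2*(2 + R*(5 + R))**2
-54*(y(-4*(J(4, 3) + 0)) - 364) = -54*((8 + 2*(2 + (-4*((4 + 3) + 0))**2 + 5*(-4*((4 + 3) + 0)))**2) - 364) = -54*((8 + 2*(2 + (-4*(7 + 0))**2 + 5*(-4*(7 + 0)))**2) - 364) = -54*((8 + 2*(2 + (-4*7)**2 + 5*(-4*7))**2) - 364) = -54*((8 + 2*(2 + (-28)**2 + 5*(-28))**2) - 364) = -54*((8 + 2*(2 + 784 - 140)**2) - 364) = -54*((8 + 2*646**2) - 364) = -54*((8 + 2*417316) - 364) = -54*((8 + 834632) - 364) = -54*(834640 - 364) = -54*834276 = -45050904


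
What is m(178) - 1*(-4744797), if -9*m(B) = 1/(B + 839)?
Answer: 43429126940/9153 ≈ 4.7448e+6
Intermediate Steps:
m(B) = -1/(9*(839 + B)) (m(B) = -1/(9*(B + 839)) = -1/(9*(839 + B)))
m(178) - 1*(-4744797) = -1/(7551 + 9*178) - 1*(-4744797) = -1/(7551 + 1602) + 4744797 = -1/9153 + 4744797 = 43429126940/9153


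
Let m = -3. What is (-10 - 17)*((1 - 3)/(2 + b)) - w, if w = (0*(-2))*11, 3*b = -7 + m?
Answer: -81/2 ≈ -40.500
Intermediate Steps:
b = -10/3 (b = (-7 - 3)/3 = (⅓)*(-10) = -10/3 ≈ -3.3333)
w = 0 (w = 0*11 = 0)
(-10 - 17)*((1 - 3)/(2 + b)) - w = (-10 - 17)*((1 - 3)/(2 - 10/3)) - 1*0 = -(-54)/(-4/3) + 0 = -(-54)*(-3)/4 + 0 = -27*3/2 + 0 = -81/2 + 0 = -81/2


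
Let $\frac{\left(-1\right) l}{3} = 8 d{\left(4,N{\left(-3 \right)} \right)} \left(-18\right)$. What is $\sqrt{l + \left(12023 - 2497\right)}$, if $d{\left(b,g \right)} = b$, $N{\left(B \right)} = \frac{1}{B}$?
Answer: $\sqrt{11254} \approx 106.08$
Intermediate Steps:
$l = 1728$ ($l = - 3 \cdot 8 \cdot 4 \left(-18\right) = - 3 \cdot 32 \left(-18\right) = \left(-3\right) \left(-576\right) = 1728$)
$\sqrt{l + \left(12023 - 2497\right)} = \sqrt{1728 + \left(12023 - 2497\right)} = \sqrt{1728 + 9526} = \sqrt{11254}$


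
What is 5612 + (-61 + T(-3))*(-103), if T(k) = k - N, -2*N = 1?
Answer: 24305/2 ≈ 12153.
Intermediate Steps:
N = -1/2 (N = -1/2*1 = -1/2 ≈ -0.50000)
T(k) = 1/2 + k (T(k) = k - 1*(-1/2) = k + 1/2 = 1/2 + k)
5612 + (-61 + T(-3))*(-103) = 5612 + (-61 + (1/2 - 3))*(-103) = 5612 + (-61 - 5/2)*(-103) = 5612 - 127/2*(-103) = 5612 + 13081/2 = 24305/2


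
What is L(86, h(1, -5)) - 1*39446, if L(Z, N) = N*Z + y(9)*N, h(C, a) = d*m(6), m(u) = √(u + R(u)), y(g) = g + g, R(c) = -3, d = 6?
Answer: -39446 + 624*√3 ≈ -38365.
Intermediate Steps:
y(g) = 2*g
m(u) = √(-3 + u) (m(u) = √(u - 3) = √(-3 + u))
h(C, a) = 6*√3 (h(C, a) = 6*√(-3 + 6) = 6*√3)
L(Z, N) = 18*N + N*Z (L(Z, N) = N*Z + (2*9)*N = N*Z + 18*N = 18*N + N*Z)
L(86, h(1, -5)) - 1*39446 = (6*√3)*(18 + 86) - 1*39446 = (6*√3)*104 - 39446 = 624*√3 - 39446 = -39446 + 624*√3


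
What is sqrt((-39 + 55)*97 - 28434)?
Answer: I*sqrt(26882) ≈ 163.96*I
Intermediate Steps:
sqrt((-39 + 55)*97 - 28434) = sqrt(16*97 - 28434) = sqrt(1552 - 28434) = sqrt(-26882) = I*sqrt(26882)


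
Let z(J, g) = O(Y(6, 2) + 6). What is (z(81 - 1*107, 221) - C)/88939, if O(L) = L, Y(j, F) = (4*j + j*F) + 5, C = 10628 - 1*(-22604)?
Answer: -33185/88939 ≈ -0.37312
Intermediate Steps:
C = 33232 (C = 10628 + 22604 = 33232)
Y(j, F) = 5 + 4*j + F*j (Y(j, F) = (4*j + F*j) + 5 = 5 + 4*j + F*j)
z(J, g) = 47 (z(J, g) = (5 + 4*6 + 2*6) + 6 = (5 + 24 + 12) + 6 = 41 + 6 = 47)
(z(81 - 1*107, 221) - C)/88939 = (47 - 1*33232)/88939 = (47 - 33232)*(1/88939) = -33185*1/88939 = -33185/88939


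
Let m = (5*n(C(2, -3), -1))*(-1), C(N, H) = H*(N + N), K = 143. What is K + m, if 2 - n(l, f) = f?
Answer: 128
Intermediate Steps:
C(N, H) = 2*H*N (C(N, H) = H*(2*N) = 2*H*N)
n(l, f) = 2 - f
m = -15 (m = (5*(2 - 1*(-1)))*(-1) = (5*(2 + 1))*(-1) = (5*3)*(-1) = 15*(-1) = -15)
K + m = 143 - 15 = 128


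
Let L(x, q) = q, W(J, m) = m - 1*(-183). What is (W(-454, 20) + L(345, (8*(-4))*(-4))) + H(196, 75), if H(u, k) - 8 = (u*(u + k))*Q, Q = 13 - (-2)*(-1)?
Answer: 584615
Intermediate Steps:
Q = 11 (Q = 13 - 1*2 = 13 - 2 = 11)
W(J, m) = 183 + m (W(J, m) = m + 183 = 183 + m)
H(u, k) = 8 + 11*u*(k + u) (H(u, k) = 8 + (u*(u + k))*11 = 8 + (u*(k + u))*11 = 8 + 11*u*(k + u))
(W(-454, 20) + L(345, (8*(-4))*(-4))) + H(196, 75) = ((183 + 20) + (8*(-4))*(-4)) + (8 + 11*196² + 11*75*196) = (203 - 32*(-4)) + (8 + 11*38416 + 161700) = (203 + 128) + (8 + 422576 + 161700) = 331 + 584284 = 584615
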